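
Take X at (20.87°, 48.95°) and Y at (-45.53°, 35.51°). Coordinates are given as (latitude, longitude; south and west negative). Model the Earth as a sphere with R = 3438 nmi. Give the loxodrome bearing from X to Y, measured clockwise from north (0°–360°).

190.5°

Meridional parts: M(φ₁)=+0.3726, M(φ₂)=-0.8945 → ΔM = -1.2671;  Δλ = -0.2346 rad
tan C = Δλ / ΔM = +0.1851 → C = 190.49°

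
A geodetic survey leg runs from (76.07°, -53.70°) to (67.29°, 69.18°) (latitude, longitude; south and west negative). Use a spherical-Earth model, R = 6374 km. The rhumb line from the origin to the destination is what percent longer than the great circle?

20.3%

Great circle: σ = 0.5644 rad → d_gc = Rσ = 3597.77 km
Rhumb: Δφ = -0.1532, Δλ = +2.1447, Δψ = -0.4970, q = Δφ/Δψ = 0.3083 → d_rh = R√(Δφ²+q²Δλ²) = 4326.33 km
Excess = (4326.33 − 3597.77) / 3597.77 = 728.56 / 3597.77 = 20.2503% ≈ 20.3%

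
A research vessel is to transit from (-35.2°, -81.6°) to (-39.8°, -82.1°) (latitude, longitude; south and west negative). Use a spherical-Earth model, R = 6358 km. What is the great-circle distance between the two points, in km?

512 km

Haversine: a = sin²(Δφ/2)+cos φ₁ cos φ₂ sin²(Δλ/2) = 0.00162;  σ = 2·atan2(√a,√(1−a))
σ = 4.617° → d = Rσ = 6358·0.08058 = 512 km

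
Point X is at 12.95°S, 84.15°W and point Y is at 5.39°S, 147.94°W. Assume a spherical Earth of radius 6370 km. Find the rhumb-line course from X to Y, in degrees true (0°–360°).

Δψ = ln[tan(π/4+φ₂/2)/tan(π/4+φ₁/2)] = +0.1338
Δλ = -1.1133 rad (taken the short way round)
course = atan2(Δλ, Δψ) = 276.85°

276.9°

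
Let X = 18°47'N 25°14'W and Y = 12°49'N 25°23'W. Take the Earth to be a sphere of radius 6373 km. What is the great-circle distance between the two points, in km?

664 km

cos σ = sin φ₁ sin φ₂ + cos φ₁ cos φ₂ cos Δλ
      = sin(18.78°)sin(12.82°) + cos(18.78°)cos(12.82°)cos(-0.15°) = 0.9946
σ = 5.968° → d = Rσ = 6373·0.10417 = 664 km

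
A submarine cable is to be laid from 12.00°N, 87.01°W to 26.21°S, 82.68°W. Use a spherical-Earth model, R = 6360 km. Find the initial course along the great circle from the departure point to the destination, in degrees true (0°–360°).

173.7°

N = sin Δλ·cos φ₂ = +0.0677;  D = cos φ₁ sin φ₂ − sin φ₁ cos φ₂ cos Δλ = -0.6180
initial course = atan2(N, D) = 173.75°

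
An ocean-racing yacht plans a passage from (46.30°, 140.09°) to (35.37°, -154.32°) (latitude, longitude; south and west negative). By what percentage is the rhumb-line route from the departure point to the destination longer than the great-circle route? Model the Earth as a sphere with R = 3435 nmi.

2.6%

Great circle: σ = 0.8615 rad → d_gc = Rσ = 2959.2 nmi
Rhumb: Δφ = -0.1908, Δλ = +1.1448, Δψ = -0.2531, q = Δφ/Δψ = 0.7537 → d_rh = R√(Δφ²+q²Δλ²) = 3035.4 nmi
Excess = (3035.4 − 2959.2) / 2959.2 = 76.2 / 2959.2 = 2.58% ≈ 2.6%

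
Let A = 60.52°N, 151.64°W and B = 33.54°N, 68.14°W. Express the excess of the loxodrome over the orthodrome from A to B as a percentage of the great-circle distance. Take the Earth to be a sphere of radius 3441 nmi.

Great circle: σ = 1.0152 rad → d_gc = Rσ = 3493.4 nmi
Rhumb: Δφ = -0.4709, Δλ = +1.4573, Δψ = -0.7133, q = Δφ/Δψ = 0.6602 → d_rh = R√(Δφ²+q²Δλ²) = 3686.0 nmi
Excess = (3686.0 − 3493.4) / 3493.4 = 192.6 / 3493.4 = 5.51% ≈ 5.5%

5.5%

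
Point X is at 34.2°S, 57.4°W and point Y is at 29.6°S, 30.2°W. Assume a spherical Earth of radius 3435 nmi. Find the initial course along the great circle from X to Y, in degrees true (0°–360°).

86.2°

N = sin Δλ·cos φ₂ = +0.3974;  D = cos φ₁ sin φ₂ − sin φ₁ cos φ₂ cos Δλ = +0.0262
initial course = atan2(N, D) = 86.24°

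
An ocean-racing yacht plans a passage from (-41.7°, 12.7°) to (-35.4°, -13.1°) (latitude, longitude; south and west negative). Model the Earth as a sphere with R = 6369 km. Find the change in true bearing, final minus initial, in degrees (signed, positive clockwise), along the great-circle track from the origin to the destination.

+16.3°

At departure: θ₁ = atan2(sin Δλ cos φ₂, cos φ₁ sin φ₂ − sin φ₁ cos φ₂ cos Δλ) = 278.92°
At arrival: θ₂ = atan2(sin Δλ cos φ₁, −cos φ₂ sin φ₁ + sin φ₂ cos φ₁ cos Δλ) = 295.19°
Δθ = θ₂ − θ₁ = +16.3°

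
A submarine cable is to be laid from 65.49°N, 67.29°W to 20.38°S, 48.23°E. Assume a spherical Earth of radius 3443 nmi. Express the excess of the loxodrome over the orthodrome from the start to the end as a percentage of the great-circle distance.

Great circle: σ = 2.0765 rad → d_gc = Rσ = 7149.3 nmi
Rhumb: Δφ = -1.4987, Δλ = +2.0162, Δψ = -1.8903, q = Δφ/Δψ = 0.7928 → d_rh = R√(Δφ²+q²Δλ²) = 7544.3 nmi
Excess = (7544.3 − 7149.3) / 7149.3 = 395.0 / 7149.3 = 5.53% ≈ 5.5%

5.5%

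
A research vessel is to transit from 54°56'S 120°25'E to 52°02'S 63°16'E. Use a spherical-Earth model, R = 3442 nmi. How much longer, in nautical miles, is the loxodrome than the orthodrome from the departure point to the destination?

Great circle: cos σ = sin φ₁ sin φ₂ + cos φ₁ cos φ₂ cos Δλ,  σ = 0.5790 rad → d_gc = 1993.0 nmi
Rhumb line: Δψ = +0.0851, q = Δφ/Δψ = 0.5948, d_rh = R√(Δφ²+q²Δλ²) = 2049.4 nmi
Excess = 2049.4 − 1993.0 = 56.4 ≈ 56 nmi

56 nmi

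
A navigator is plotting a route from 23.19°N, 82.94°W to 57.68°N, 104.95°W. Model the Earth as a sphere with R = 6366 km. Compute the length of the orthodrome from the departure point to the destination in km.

4218 km

cos σ = sin φ₁ sin φ₂ + cos φ₁ cos φ₂ cos Δλ
      = sin(23.19°)sin(57.68°) + cos(23.19°)cos(57.68°)cos(-22.01°) = 0.7884
σ = 37.963° → d = Rσ = 6366·0.66258 = 4218 km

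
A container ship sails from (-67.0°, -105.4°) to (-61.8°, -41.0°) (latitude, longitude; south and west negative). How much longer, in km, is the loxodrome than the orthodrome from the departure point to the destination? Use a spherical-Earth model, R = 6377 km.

136 km

Great circle: cos σ = sin φ₁ sin φ₂ + cos φ₁ cos φ₂ cos Δλ,  σ = 0.4712 rad → d_gc = 3004.8 km
Rhumb line: Δψ = +0.2107, q = Δφ/Δψ = 0.4306, d_rh = R√(Δφ²+q²Δλ²) = 3140.5 km
Excess = 3140.5 − 3004.8 = 135.7 ≈ 136 km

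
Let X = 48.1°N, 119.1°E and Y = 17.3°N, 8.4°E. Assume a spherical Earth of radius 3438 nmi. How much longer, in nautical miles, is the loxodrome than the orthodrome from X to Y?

Great circle: cos σ = sin φ₁ sin φ₂ + cos φ₁ cos φ₂ cos Δλ,  σ = 1.5748 rad → d_gc = 5414.3 nmi
Rhumb line: Δψ = -0.6534, q = Δφ/Δψ = 0.8227, d_rh = R√(Δφ²+q²Δλ²) = 5768.6 nmi
Excess = 5768.6 − 5414.3 = 354.3 ≈ 354 nmi

354 nmi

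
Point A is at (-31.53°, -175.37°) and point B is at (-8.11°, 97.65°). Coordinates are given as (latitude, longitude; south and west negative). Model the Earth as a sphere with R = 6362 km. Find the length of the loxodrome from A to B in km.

9374 km

Δψ = ln[tan(π/4+φ₂/2)/tan(π/4+φ₁/2)] = +0.4384;  Δφ = +0.4088 rad,  Δλ = -1.5181 rad
q = Δφ/Δψ = 0.9325
d = R·√(Δφ² + q²Δλ²) = 6362·1.47339 = 9374 km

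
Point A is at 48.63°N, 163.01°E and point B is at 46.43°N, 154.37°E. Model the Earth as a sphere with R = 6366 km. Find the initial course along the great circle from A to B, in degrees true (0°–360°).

252.6°

N = sin Δλ·cos φ₂ = -0.1035;  D = cos φ₁ sin φ₂ − sin φ₁ cos φ₂ cos Δλ = -0.0325
initial course = atan2(N, D) = 252.56°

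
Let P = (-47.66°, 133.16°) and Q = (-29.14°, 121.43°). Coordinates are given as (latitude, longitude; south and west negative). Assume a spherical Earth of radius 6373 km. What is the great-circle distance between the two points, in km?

2294 km

Haversine: a = sin²(Δφ/2)+cos φ₁ cos φ₂ sin²(Δλ/2) = 0.03204;  σ = 2·atan2(√a,√(1−a))
σ = 20.621° → d = Rσ = 6373·0.35991 = 2294 km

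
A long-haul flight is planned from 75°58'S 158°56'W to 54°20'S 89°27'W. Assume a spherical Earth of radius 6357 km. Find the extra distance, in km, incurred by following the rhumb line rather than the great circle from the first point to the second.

193 km

Great circle: cos σ = sin φ₁ sin φ₂ + cos φ₁ cos φ₂ cos Δλ,  σ = 0.5777 rad → d_gc = 3672.3 km
Rhumb line: Δψ = +0.9608, q = Δφ/Δψ = 0.3930, d_rh = R√(Δφ²+q²Δλ²) = 3865.1 km
Excess = 3865.1 − 3672.3 = 192.8 ≈ 193 km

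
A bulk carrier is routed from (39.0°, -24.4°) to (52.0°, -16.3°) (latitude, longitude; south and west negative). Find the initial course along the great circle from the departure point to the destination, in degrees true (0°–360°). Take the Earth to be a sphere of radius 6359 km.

θ = atan2( sin Δλ·cos φ₂ ,  cos φ₁ sin φ₂ − sin φ₁ cos φ₂ cos Δλ )
  = atan2(+0.0867, +0.2288) = 20.76°

20.8°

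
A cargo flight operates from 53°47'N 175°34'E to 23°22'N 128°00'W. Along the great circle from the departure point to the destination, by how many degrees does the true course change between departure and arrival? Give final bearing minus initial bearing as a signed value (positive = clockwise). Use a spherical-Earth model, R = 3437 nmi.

At departure: θ₁ = atan2(sin Δλ cos φ₂, cos φ₁ sin φ₂ − sin φ₁ cos φ₂ cos Δλ) = 102.90°
At arrival: θ₂ = atan2(sin Δλ cos φ₁, −cos φ₂ sin φ₁ + sin φ₂ cos φ₁ cos Δλ) = 141.14°
Δθ = θ₂ − θ₁ = +38.2°

+38.2°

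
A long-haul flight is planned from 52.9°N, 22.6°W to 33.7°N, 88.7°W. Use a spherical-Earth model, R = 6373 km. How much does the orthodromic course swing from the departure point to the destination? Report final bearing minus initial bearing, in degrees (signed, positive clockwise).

Initial bearing θ₁ = atan2(sin Δλ cos φ₂, cos φ₁ sin φ₂ − sin φ₁ cos φ₂ cos Δλ) = 274.95°
Final bearing θ₂ = (initial bearing from the destination back to the start) + 180° = 226.25°
Δθ = θ₂ − θ₁ = -48.7°

-48.7°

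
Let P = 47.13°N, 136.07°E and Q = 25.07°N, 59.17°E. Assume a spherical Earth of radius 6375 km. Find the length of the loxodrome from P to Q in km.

7252 km

Rhumb course C = atan2(Δλ, Δψ) with Δψ = ln[tan(π/4+φ₂/2)/tan(π/4+φ₁/2)] = -0.4827, Δλ = -1.3422 → C = 250.22°
d = R·|Δφ| / |cos C| = 6375·0.38502 / 0.33845 = 7252 km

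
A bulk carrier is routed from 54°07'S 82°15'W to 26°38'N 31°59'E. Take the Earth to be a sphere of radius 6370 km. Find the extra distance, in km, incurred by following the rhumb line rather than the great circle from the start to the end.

Great circle: cos σ = sin φ₁ sin φ₂ + cos φ₁ cos φ₂ cos Δλ,  σ = 2.1874 rad → d_gc = 13933.6 km
Rhumb line: Δψ = +1.6102, q = Δφ/Δψ = 0.8753, d_rh = R√(Δφ²+q²Δλ²) = 14288.6 km
Excess = 14288.6 − 13933.6 = 355.0 ≈ 355 km

355 km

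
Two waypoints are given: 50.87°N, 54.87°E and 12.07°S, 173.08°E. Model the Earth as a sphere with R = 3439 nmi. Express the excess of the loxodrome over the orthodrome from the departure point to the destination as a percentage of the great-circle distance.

Great circle: σ = 2.0420 rad → d_gc = Rσ = 7022.3 nmi
Rhumb: Δφ = -1.0985, Δλ = +2.0632, Δψ = -1.2468, q = Δφ/Δψ = 0.8811 → d_rh = R√(Δφ²+q²Δλ²) = 7304.3 nmi
Excess = (7304.3 − 7022.3) / 7022.3 = 282.0 / 7022.3 = 4.02% ≈ 4.0%

4.0%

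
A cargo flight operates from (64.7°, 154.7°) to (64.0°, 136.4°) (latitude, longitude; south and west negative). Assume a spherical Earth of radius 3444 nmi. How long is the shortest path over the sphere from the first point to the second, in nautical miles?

476 nmi

Haversine: a = sin²(Δφ/2)+cos φ₁ cos φ₂ sin²(Δλ/2) = 0.00477;  σ = 2·atan2(√a,√(1−a))
σ = 7.924° → d = Rσ = 3444·0.13831 = 476 nmi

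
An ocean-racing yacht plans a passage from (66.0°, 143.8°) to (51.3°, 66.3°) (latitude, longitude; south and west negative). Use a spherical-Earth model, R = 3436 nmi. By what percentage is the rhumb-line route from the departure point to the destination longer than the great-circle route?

6.1%

Great circle: σ = 0.6951 rad → d_gc = Rσ = 2388.3 nmi
Rhumb: Δφ = -0.2566, Δλ = -1.3526, Δψ = -0.5021, q = Δφ/Δψ = 0.5110 → d_rh = R√(Δφ²+q²Δλ²) = 2533.3 nmi
Excess = (2533.3 − 2388.3) / 2388.3 = 145.0 / 2388.3 = 6.07% ≈ 6.1%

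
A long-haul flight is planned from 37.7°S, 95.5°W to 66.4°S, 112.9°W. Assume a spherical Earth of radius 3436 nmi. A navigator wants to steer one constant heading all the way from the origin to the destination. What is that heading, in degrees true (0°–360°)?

Δψ = ln[tan(π/4+φ₂/2)/tan(π/4+φ₁/2)] = -0.8545
Δλ = -0.3037 rad (taken the short way round)
course = atan2(Δλ, Δψ) = 199.57°

199.6°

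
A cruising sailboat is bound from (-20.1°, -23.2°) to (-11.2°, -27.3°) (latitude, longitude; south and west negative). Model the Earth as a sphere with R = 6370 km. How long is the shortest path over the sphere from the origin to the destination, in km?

1082 km

cos σ = sin φ₁ sin φ₂ + cos φ₁ cos φ₂ cos Δλ
      = sin(-20.10°)sin(-11.20°) + cos(-20.10°)cos(-11.20°)cos(-4.10°) = 0.9856
σ = 9.734° → d = Rσ = 6370·0.16990 = 1082 km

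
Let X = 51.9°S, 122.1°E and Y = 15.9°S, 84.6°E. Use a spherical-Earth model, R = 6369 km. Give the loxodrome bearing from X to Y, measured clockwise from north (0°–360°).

320.1°

Δψ = ln[tan(π/4+φ₂/2)/tan(π/4+φ₁/2)] = +0.7822
Δλ = -0.6545 rad (taken the short way round)
course = atan2(Δλ, Δψ) = 320.08°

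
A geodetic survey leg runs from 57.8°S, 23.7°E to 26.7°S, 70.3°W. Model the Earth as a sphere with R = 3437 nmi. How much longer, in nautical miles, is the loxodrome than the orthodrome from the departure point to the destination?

264 nmi

Great circle: cos σ = sin φ₁ sin φ₂ + cos φ₁ cos φ₂ cos Δλ,  σ = 1.2164 rad → d_gc = 4180.8 nmi
Rhumb line: Δψ = +0.7587, q = Δφ/Δψ = 0.7154, d_rh = R√(Δφ²+q²Δλ²) = 4444.4 nmi
Excess = 4444.4 − 4180.8 = 263.6 ≈ 264 nmi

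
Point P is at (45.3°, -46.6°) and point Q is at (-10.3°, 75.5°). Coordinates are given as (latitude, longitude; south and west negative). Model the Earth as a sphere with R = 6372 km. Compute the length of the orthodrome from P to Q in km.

Haversine: a = sin²(Δφ/2)+cos φ₁ cos φ₂ sin²(Δλ/2) = 0.74743;  σ = 2·atan2(√a,√(1−a))
σ = 119.660° → d = Rσ = 6372·2.08846 = 13308 km

13308 km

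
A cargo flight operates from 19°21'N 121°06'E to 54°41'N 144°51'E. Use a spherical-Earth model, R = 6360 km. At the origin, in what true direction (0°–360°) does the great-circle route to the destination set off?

21.4°

θ = atan2( sin Δλ·cos φ₂ ,  cos φ₁ sin φ₂ − sin φ₁ cos φ₂ cos Δλ )
  = atan2(+0.2328, +0.5946) = 21.39°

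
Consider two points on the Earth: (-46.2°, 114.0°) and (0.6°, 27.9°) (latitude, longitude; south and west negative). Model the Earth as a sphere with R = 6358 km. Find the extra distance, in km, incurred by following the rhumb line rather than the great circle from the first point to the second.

Great circle: cos σ = sin φ₁ sin φ₂ + cos φ₁ cos φ₂ cos Δλ,  σ = 1.5313 rad → d_gc = 9735.8 km
Rhumb line: Δψ = +0.9218, q = Δφ/Δψ = 0.8861, d_rh = R√(Δφ²+q²Δλ²) = 9932.2 km
Excess = 9932.2 − 9735.8 = 196.4 ≈ 196 km

196 km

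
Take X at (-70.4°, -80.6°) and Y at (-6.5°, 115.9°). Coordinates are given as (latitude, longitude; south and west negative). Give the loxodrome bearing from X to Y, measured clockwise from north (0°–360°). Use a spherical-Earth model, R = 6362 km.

Meridional parts: M(φ₁)=-1.7560, M(φ₂)=-0.1137 → ΔM = +1.6423;  Δλ = -2.8536 rad
tan C = Δλ / ΔM = -1.7375 → C = 299.92°

299.9°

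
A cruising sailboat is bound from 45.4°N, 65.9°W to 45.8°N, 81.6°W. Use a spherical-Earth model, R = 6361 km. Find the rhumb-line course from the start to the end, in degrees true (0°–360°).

Meridional parts: M(φ₁)=+0.8913, M(φ₂)=+0.9013 → ΔM = +0.0100;  Δλ = -0.2740 rad
tan C = Δλ / ΔM = -27.4616 → C = 272.09°

272.1°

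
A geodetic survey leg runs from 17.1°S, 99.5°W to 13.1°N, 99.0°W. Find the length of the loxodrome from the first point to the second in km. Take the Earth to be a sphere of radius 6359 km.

Rhumb course C = atan2(Δλ, Δψ) with Δψ = ln[tan(π/4+φ₂/2)/tan(π/4+φ₁/2)] = +0.5336, Δλ = +0.0087 → C = 0.94°
d = R·|Δφ| / |cos C| = 6359·0.52709 / 0.99987 = 3352 km

3352 km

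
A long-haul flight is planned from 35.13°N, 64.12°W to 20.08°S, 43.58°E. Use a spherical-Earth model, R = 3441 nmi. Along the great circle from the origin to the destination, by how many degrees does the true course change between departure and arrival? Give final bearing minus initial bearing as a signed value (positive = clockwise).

+22.9°

Initial bearing θ₁ = atan2(sin Δλ cos φ₂, cos φ₁ sin φ₂ − sin φ₁ cos φ₂ cos Δλ) = 97.42°
Final bearing θ₂ = (initial bearing from the destination back to the start) + 180° = 120.29°
Δθ = θ₂ − θ₁ = +22.9°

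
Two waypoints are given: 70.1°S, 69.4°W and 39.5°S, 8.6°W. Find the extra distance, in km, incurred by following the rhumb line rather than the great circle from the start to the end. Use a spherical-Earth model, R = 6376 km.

Great circle: cos σ = sin φ₁ sin φ₂ + cos φ₁ cos φ₂ cos Δλ,  σ = 0.7580 rad → d_gc = 4832.8 km
Rhumb line: Δψ = +0.9890, q = Δφ/Δψ = 0.5400, d_rh = R√(Δφ²+q²Δλ²) = 4994.6 km
Excess = 4994.6 − 4832.8 = 161.8 ≈ 162 km

162 km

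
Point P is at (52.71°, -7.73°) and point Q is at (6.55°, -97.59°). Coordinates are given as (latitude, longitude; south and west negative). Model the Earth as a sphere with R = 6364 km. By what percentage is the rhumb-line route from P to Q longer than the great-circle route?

3.5%

Great circle: σ = 1.4784 rad → d_gc = Rσ = 9408.8 km
Rhumb: Δφ = -0.8056, Δλ = -1.5684, Δψ = -0.9719, q = Δφ/Δψ = 0.8290 → d_rh = R√(Δφ²+q²Δλ²) = 9733.6 km
Excess = (9733.6 − 9408.8) / 9408.8 = 324.8 / 9408.8 = 3.452% ≈ 3.5%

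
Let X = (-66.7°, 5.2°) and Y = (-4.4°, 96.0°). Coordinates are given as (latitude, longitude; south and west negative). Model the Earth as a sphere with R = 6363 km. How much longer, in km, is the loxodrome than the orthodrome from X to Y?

Great circle: cos σ = sin φ₁ sin φ₂ + cos φ₁ cos φ₂ cos Δλ,  σ = 1.5058 rad → d_gc = 9581.4 km
Rhumb line: Δψ = +1.5021, q = Δφ/Δψ = 0.7239, d_rh = R√(Δφ²+q²Δλ²) = 10057.3 km
Excess = 10057.3 − 9581.4 = 475.9 ≈ 476 km

476 km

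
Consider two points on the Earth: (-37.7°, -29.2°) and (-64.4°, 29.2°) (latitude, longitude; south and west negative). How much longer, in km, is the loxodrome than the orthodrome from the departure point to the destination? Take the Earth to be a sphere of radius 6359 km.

135 km

Great circle: cos σ = sin φ₁ sin φ₂ + cos φ₁ cos φ₂ cos Δλ,  σ = 0.7515 rad → d_gc = 4779.1 km
Rhumb line: Δψ = -0.7706, q = Δφ/Δψ = 0.6047, d_rh = R√(Δφ²+q²Δλ²) = 4913.7 km
Excess = 4913.7 − 4779.1 = 134.6 ≈ 135 km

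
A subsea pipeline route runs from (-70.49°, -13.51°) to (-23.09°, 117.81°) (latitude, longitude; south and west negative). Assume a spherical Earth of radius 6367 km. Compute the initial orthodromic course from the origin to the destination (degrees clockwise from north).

θ = atan2( sin Δλ·cos φ₂ ,  cos φ₁ sin φ₂ − sin φ₁ cos φ₂ cos Δλ )
  = atan2(+0.6909, -0.7035) = 135.52°

135.5°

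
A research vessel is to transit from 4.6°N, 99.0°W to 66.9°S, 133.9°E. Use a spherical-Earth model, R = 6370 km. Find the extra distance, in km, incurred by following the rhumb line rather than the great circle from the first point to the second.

1214 km

Great circle: cos σ = sin φ₁ sin φ₂ + cos φ₁ cos φ₂ cos Δλ,  σ = 1.8856 rad → d_gc = 12011.5 km
Rhumb line: Δψ = -1.6682, q = Δφ/Δψ = 0.7480, d_rh = R√(Δφ²+q²Δλ²) = 13225.8 km
Excess = 13225.8 − 12011.5 = 1214.3 ≈ 1214 km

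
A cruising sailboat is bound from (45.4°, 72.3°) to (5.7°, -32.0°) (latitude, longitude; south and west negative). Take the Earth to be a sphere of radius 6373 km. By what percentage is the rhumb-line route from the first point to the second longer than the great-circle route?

Great circle: σ = 1.6728 rad → d_gc = Rσ = 10660.9 km
Rhumb: Δφ = -0.6929, Δλ = -1.8204, Δψ = -0.7916, q = Δφ/Δψ = 0.8753 → d_rh = R√(Δφ²+q²Δλ²) = 11072.9 km
Excess = (11072.9 − 10660.9) / 10660.9 = 412.0 / 10660.9 = 3.86% ≈ 3.9%

3.9%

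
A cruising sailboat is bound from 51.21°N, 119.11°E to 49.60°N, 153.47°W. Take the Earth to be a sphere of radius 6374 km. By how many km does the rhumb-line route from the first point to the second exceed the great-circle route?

Great circle: cos σ = sin φ₁ sin φ₂ + cos φ₁ cos φ₂ cos Δλ,  σ = 0.9124 rad → d_gc = 5815.6 km
Rhumb line: Δψ = -0.0441, q = Δφ/Δψ = 0.6373, d_rh = R√(Δφ²+q²Δλ²) = 6200.2 km
Excess = 6200.2 − 5815.6 = 384.6 ≈ 385 km

385 km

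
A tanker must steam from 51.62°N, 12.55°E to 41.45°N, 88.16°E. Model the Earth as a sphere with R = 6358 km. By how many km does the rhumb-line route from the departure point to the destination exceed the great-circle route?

241 km

Great circle: cos σ = sin φ₁ sin φ₂ + cos φ₁ cos φ₂ cos Δλ,  σ = 0.8833 rad → d_gc = 5616.3 km
Rhumb line: Δψ = -0.2591, q = Δφ/Δψ = 0.6850, d_rh = R√(Δφ²+q²Δλ²) = 5857.0 km
Excess = 5857.0 − 5616.3 = 240.7 ≈ 241 km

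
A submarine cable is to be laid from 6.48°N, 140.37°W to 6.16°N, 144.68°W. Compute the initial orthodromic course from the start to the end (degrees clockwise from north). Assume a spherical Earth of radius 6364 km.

266.0°

θ = atan2( sin Δλ·cos φ₂ ,  cos φ₁ sin φ₂ − sin φ₁ cos φ₂ cos Δλ )
  = atan2(-0.0747, -0.0053) = 265.97°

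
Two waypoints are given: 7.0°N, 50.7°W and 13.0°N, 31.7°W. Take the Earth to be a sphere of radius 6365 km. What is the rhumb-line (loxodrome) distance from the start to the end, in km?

2182 km

Rhumb course C = atan2(Δλ, Δψ) with Δψ = ln[tan(π/4+φ₂/2)/tan(π/4+φ₁/2)] = +0.1064, Δλ = +0.3316 → C = 72.21°
d = R·|Δφ| / |cos C| = 6365·0.10472 / 0.30548 = 2182 km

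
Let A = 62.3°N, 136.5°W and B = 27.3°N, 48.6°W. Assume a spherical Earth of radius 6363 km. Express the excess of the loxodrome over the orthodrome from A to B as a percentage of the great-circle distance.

5.9%

Great circle: σ = 1.1360 rad → d_gc = Rσ = 7228.4 km
Rhumb: Δφ = -0.6109, Δλ = +1.5341, Δψ = -0.9046, q = Δφ/Δψ = 0.6753 → d_rh = R√(Δφ²+q²Δλ²) = 7652.7 km
Excess = (7652.7 − 7228.4) / 7228.4 = 424.3 / 7228.4 = 5.87% ≈ 5.9%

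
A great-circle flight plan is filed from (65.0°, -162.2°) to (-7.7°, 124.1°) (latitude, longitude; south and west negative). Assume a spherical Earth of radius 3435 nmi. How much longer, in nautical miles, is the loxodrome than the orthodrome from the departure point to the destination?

Great circle: cos σ = sin φ₁ sin φ₂ + cos φ₁ cos φ₂ cos Δλ,  σ = 1.5747 rad → d_gc = 5409.0 nmi
Rhumb line: Δψ = -1.6413, q = Δφ/Δψ = 0.7731, d_rh = R√(Δφ²+q²Δλ²) = 5537.6 nmi
Excess = 5537.6 − 5409.0 = 128.6 ≈ 129 nmi

129 nmi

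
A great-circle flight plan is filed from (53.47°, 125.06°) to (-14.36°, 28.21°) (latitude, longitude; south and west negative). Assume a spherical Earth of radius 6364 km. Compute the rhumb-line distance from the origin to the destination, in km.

12009 km

Rhumb course C = atan2(Δλ, Δψ) with Δψ = ln[tan(π/4+φ₂/2)/tan(π/4+φ₁/2)] = -1.3618, Δλ = -1.6904 → C = 231.14°
d = R·|Δφ| / |cos C| = 6364·1.18386 / 0.62737 = 12009 km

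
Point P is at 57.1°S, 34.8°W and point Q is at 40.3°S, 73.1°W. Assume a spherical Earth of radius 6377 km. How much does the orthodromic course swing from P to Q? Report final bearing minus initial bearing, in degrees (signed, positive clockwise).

Initial bearing θ₁ = atan2(sin Δλ cos φ₂, cos φ₁ sin φ₂ − sin φ₁ cos φ₂ cos Δλ) = 287.74°
Final bearing θ₂ = (initial bearing from the destination back to the start) + 180° = 317.29°
Δθ = θ₂ − θ₁ = +29.5°

+29.5°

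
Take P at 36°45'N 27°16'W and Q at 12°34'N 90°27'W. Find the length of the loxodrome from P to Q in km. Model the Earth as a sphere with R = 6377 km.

Rhumb course C = atan2(Δλ, Δψ) with Δψ = ln[tan(π/4+φ₂/2)/tan(π/4+φ₁/2)] = -0.4694, Δλ = -1.1028 → C = 246.94°
d = R·|Δφ| / |cos C| = 6377·0.42208 / 0.39167 = 6872 km

6872 km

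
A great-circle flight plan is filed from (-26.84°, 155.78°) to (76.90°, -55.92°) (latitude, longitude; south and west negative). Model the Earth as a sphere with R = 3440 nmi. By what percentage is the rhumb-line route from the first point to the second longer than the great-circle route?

13.5%

Great circle: σ = 2.2291 rad → d_gc = Rσ = 7668.3 nmi
Rhumb: Δφ = +1.8106, Δλ = +2.5883, Δψ = +2.6510, q = Δφ/Δψ = 0.6830 → d_rh = R√(Δφ²+q²Δλ²) = 8704.9 nmi
Excess = (8704.9 − 7668.3) / 7668.3 = 1036.6 / 7668.3 = 13.52% ≈ 13.5%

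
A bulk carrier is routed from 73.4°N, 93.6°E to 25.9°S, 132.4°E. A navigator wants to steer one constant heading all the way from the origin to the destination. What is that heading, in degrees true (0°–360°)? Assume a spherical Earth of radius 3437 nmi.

Meridional parts: M(φ₁)=+1.9249, M(φ₂)=-0.4683 → ΔM = -2.3932;  Δλ = +0.6772 rad
tan C = Δλ / ΔM = -0.2830 → C = 164.20°

164.2°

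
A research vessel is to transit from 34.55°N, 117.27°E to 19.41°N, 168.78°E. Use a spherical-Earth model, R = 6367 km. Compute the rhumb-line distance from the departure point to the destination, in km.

5350 km

Δψ = ln[tan(π/4+φ₂/2)/tan(π/4+φ₁/2)] = -0.2978;  Δφ = -0.2642 rad,  Δλ = +0.8990 rad
q = Δφ/Δψ = 0.8872
d = R·√(Δφ² + q²Δλ²) = 6367·0.84025 = 5350 km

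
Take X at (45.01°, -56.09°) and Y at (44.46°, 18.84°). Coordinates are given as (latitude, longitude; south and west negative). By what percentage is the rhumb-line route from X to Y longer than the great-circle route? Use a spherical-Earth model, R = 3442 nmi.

4.0%

Great circle: σ = 0.8937 rad → d_gc = Rσ = 3076.0 nmi
Rhumb: Δφ = -0.0096, Δλ = +1.3078, Δψ = -0.0135, q = Δφ/Δψ = 0.7104 → d_rh = R√(Δφ²+q²Δλ²) = 3197.8 nmi
Excess = (3197.8 − 3076.0) / 3076.0 = 121.8 / 3076.0 = 3.96% ≈ 4.0%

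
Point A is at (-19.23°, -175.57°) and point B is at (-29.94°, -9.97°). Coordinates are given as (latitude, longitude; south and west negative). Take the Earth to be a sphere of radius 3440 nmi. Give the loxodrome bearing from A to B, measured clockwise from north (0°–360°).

94.1°

Meridional parts: M(φ₁)=-0.3421, M(φ₂)=-0.5481 → ΔM = -0.2060;  Δλ = +2.8903 rad
tan C = Δλ / ΔM = -14.0314 → C = 94.08°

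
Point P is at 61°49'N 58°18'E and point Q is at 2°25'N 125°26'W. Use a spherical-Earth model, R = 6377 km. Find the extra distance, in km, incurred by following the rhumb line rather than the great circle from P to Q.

3678 km

Great circle: cos σ = sin φ₁ sin φ₂ + cos φ₁ cos φ₂ cos Δλ,  σ = 2.0194 rad → d_gc = 12877.7 km
Rhumb line: Δψ = -1.3400, q = Δφ/Δψ = 0.7737, d_rh = R√(Δφ²+q²Δλ²) = 16555.6 km
Excess = 16555.6 − 12877.7 = 3677.9 ≈ 3678 km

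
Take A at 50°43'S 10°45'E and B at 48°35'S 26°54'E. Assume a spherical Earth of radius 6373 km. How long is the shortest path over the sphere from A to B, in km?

1184 km

Haversine: a = sin²(Δφ/2)+cos φ₁ cos φ₂ sin²(Δλ/2) = 0.00861;  σ = 2·atan2(√a,√(1−a))
σ = 10.649° → d = Rσ = 6373·0.18586 = 1184 km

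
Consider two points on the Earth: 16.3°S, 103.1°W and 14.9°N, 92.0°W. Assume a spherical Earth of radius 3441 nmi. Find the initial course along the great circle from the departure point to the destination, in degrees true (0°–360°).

N = sin Δλ·cos φ₂ = +0.1860;  D = cos φ₁ sin φ₂ − sin φ₁ cos φ₂ cos Δλ = +0.5130
initial course = atan2(N, D) = 19.94°

19.9°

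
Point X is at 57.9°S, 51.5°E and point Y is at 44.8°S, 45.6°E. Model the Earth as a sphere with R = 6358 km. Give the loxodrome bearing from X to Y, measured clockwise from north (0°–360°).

Meridional parts: M(φ₁)=-1.2459, M(φ₂)=-0.8764 → ΔM = +0.3694;  Δλ = -0.1030 rad
tan C = Δλ / ΔM = -0.2787 → C = 344.42°

344.4°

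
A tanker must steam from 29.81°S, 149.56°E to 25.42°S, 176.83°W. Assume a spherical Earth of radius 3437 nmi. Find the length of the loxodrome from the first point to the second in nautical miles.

1805 nmi

Rhumb course C = atan2(Δλ, Δψ) with Δψ = ln[tan(π/4+φ₂/2)/tan(π/4+φ₁/2)] = +0.0865, Δλ = +0.5866 → C = 81.61°
d = R·|Δφ| / |cos C| = 3437·0.07662 / 0.14589 = 1805 nmi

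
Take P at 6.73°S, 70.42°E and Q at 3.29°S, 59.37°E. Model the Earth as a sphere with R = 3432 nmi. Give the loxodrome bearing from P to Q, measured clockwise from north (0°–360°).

Meridional parts: M(φ₁)=-0.1177, M(φ₂)=-0.0575 → ΔM = +0.0603;  Δλ = -0.1929 rad
tan C = Δλ / ΔM = -3.1994 → C = 287.36°

287.4°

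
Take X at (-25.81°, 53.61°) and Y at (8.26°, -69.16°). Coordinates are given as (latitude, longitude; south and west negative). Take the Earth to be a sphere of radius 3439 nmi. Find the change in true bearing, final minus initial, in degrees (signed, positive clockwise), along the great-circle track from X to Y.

+32.6°

At departure: θ₁ = atan2(sin Δλ cos φ₂, cos φ₁ sin φ₂ − sin φ₁ cos φ₂ cos Δλ) = 262.88°
At arrival: θ₂ = atan2(sin Δλ cos φ₁, −cos φ₂ sin φ₁ + sin φ₂ cos φ₁ cos Δλ) = 295.49°
Δθ = θ₂ − θ₁ = +32.6°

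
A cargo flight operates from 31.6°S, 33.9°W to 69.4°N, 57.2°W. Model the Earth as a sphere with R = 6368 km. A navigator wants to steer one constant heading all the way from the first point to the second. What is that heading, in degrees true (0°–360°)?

349.9°

Δψ = ln[tan(π/4+φ₂/2)/tan(π/4+φ₁/2)] = +2.2870
Δλ = -0.4067 rad (taken the short way round)
course = atan2(Δλ, Δψ) = 349.92°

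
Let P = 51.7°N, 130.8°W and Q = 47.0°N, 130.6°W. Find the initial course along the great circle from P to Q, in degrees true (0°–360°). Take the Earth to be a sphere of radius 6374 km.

178.3°

N = sin Δλ·cos φ₂ = +0.0024;  D = cos φ₁ sin φ₂ − sin φ₁ cos φ₂ cos Δλ = -0.0819
initial course = atan2(N, D) = 178.34°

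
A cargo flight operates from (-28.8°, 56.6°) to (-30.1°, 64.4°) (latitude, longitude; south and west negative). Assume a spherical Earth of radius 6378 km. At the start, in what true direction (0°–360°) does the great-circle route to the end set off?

θ = atan2( sin Δλ·cos φ₂ ,  cos φ₁ sin φ₂ − sin φ₁ cos φ₂ cos Δλ )
  = atan2(+0.1174, -0.0265) = 102.74°

102.7°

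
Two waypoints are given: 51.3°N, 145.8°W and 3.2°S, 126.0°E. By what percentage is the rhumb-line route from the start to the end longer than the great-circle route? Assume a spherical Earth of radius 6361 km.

2.4%

Great circle: σ = 1.5948 rad → d_gc = Rσ = 10144.2 km
Rhumb: Δφ = -0.9512, Δλ = -1.5394, Δψ = -1.1024, q = Δφ/Δψ = 0.8629 → d_rh = R√(Δφ²+q²Δλ²) = 10392.4 km
Excess = (10392.4 − 10144.2) / 10144.2 = 248.2 / 10144.2 = 2.447% ≈ 2.4%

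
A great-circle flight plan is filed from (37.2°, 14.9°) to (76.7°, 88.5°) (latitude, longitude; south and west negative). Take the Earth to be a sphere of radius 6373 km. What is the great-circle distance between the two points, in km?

5584 km

Haversine: a = sin²(Δφ/2)+cos φ₁ cos φ₂ sin²(Δλ/2) = 0.17994;  σ = 2·atan2(√a,√(1−a))
σ = 50.199° → d = Rσ = 6373·0.87614 = 5584 km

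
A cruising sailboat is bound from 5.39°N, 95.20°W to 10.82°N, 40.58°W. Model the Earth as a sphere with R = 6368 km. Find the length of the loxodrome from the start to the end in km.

6038 km

Rhumb course C = atan2(Δλ, Δψ) with Δψ = ln[tan(π/4+φ₂/2)/tan(π/4+φ₁/2)] = +0.0958, Δλ = +0.9533 → C = 84.26°
d = R·|Δφ| / |cos C| = 6368·0.09477 / 0.09995 = 6038 km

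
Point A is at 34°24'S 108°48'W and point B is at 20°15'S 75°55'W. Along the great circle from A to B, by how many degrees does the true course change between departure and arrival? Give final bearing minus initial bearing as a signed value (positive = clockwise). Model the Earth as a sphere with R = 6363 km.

-15.5°

At departure: θ₁ = atan2(sin Δλ cos φ₂, cos φ₁ sin φ₂ − sin φ₁ cos φ₂ cos Δλ) = 72.61°
At arrival: θ₂ = atan2(sin Δλ cos φ₁, −cos φ₂ sin φ₁ + sin φ₂ cos φ₁ cos Δλ) = 57.06°
Δθ = θ₂ − θ₁ = -15.5°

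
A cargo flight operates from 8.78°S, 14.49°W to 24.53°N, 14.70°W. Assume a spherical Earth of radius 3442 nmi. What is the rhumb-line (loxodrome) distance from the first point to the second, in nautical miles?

Δψ = ln[tan(π/4+φ₂/2)/tan(π/4+φ₁/2)] = +0.5957;  Δφ = +0.5814 rad,  Δλ = -0.0037 rad
q = Δφ/Δψ = 0.9760
d = R·√(Δφ² + q²Δλ²) = 3442·0.58138 = 2001 nmi

2001 nmi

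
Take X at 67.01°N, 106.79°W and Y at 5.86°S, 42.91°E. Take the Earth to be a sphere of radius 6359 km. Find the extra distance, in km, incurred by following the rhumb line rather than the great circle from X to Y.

Great circle: cos σ = sin φ₁ sin φ₂ + cos φ₁ cos φ₂ cos Δλ,  σ = 2.0147 rad → d_gc = 12811.3 km
Rhumb line: Δψ = -1.6952, q = Δφ/Δψ = 0.7502, d_rh = R√(Δφ²+q²Δλ²) = 14858.7 km
Excess = 14858.7 − 12811.3 = 2047.4 ≈ 2047 km

2047 km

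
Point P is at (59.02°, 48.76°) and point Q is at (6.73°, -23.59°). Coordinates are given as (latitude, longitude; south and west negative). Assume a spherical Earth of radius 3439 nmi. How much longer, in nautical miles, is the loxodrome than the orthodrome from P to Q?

Great circle: cos σ = sin φ₁ sin φ₂ + cos φ₁ cos φ₂ cos Δλ,  σ = 1.3125 rad → d_gc = 4513.6 nmi
Rhumb line: Δψ = -1.1655, q = Δφ/Δψ = 0.7830, d_rh = R√(Δφ²+q²Δλ²) = 4627.4 nmi
Excess = 4627.4 − 4513.6 = 113.8 ≈ 114 nmi

114 nmi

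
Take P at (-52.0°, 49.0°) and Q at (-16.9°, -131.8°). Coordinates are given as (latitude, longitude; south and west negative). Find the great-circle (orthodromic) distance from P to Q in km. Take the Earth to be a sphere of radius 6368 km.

12348 km

cos σ = sin φ₁ sin φ₂ + cos φ₁ cos φ₂ cos Δλ
      = sin(-52.00°)sin(-16.90°) + cos(-52.00°)cos(-16.90°)cos(179.20°) = -0.3599
σ = 111.096° → d = Rσ = 6368·1.93900 = 12348 km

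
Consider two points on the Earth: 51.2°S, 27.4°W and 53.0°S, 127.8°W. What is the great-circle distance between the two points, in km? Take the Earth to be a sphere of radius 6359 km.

Haversine: a = sin²(Δφ/2)+cos φ₁ cos φ₂ sin²(Δλ/2) = 0.22283;  σ = 2·atan2(√a,√(1−a))
σ = 56.335° → d = Rσ = 6359·0.98323 = 6252 km

6252 km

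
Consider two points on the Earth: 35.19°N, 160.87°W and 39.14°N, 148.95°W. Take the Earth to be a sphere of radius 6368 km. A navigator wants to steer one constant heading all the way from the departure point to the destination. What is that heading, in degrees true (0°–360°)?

67.4°

Meridional parts: M(φ₁)=+0.6569, M(φ₂)=+0.7434 → ΔM = +0.0865;  Δλ = +0.2080 rad
tan C = Δλ / ΔM = +2.4038 → C = 67.41°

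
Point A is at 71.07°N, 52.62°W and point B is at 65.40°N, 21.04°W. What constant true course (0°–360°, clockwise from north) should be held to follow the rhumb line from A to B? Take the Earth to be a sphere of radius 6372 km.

116.0°

Meridional parts: M(φ₁)=+1.7915, M(φ₂)=+1.5231 → ΔM = -0.2684;  Δλ = +0.5512 rad
tan C = Δλ / ΔM = -2.0538 → C = 115.96°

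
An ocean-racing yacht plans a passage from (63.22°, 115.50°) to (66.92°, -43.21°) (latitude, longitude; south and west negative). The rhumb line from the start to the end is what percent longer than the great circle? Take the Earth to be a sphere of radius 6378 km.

36.6%

Great circle: σ = 0.8543 rad → d_gc = Rσ = 5449.0 km
Rhumb: Δφ = +0.0646, Δλ = -2.7700, Δψ = +0.1535, q = Δφ/Δψ = 0.4208 → d_rh = R√(Δφ²+q²Δλ²) = 7445.0 km
Excess = (7445.0 − 5449.0) / 5449.0 = 1996.0 / 5449.0 = 36.63% ≈ 36.6%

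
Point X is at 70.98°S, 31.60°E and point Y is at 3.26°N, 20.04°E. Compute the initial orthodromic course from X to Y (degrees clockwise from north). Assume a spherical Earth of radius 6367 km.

θ = atan2( sin Δλ·cos φ₂ ,  cos φ₁ sin φ₂ − sin φ₁ cos φ₂ cos Δλ )
  = atan2(-0.2001, +0.9433) = 348.02°

348.0°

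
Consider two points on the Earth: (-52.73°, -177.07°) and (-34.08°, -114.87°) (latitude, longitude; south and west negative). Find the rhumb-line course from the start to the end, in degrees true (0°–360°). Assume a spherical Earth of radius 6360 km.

67.3°

Δψ = ln[tan(π/4+φ₂/2)/tan(π/4+φ₁/2)] = +0.4537
Δλ = +1.0856 rad (taken the short way round)
course = atan2(Δλ, Δψ) = 67.32°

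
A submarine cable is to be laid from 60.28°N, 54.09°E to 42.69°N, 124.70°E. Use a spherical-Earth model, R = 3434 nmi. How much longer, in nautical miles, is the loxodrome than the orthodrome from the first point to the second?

114 nmi

Great circle: cos σ = sin φ₁ sin φ₂ + cos φ₁ cos φ₂ cos Δλ,  σ = 0.7816 rad → d_gc = 2683.8 nmi
Rhumb line: Δψ = -0.5013, q = Δφ/Δψ = 0.6124, d_rh = R√(Δφ²+q²Δλ²) = 2797.9 nmi
Excess = 2797.9 − 2683.8 = 114.1 ≈ 114 nmi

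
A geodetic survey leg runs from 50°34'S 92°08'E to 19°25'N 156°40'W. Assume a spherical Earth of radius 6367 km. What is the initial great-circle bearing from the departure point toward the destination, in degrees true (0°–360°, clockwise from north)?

93.4°

θ = atan2( sin Δλ·cos φ₂ ,  cos φ₁ sin φ₂ − sin φ₁ cos φ₂ cos Δλ )
  = atan2(+0.8793, -0.0523) = 93.40°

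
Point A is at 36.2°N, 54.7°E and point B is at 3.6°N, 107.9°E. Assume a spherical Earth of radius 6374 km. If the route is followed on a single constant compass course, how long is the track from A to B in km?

Δψ = ln[tan(π/4+φ₂/2)/tan(π/4+φ₁/2)] = -0.6157;  Δφ = -0.5690 rad,  Δλ = +0.9285 rad
q = Δφ/Δψ = 0.9241
d = R·√(Δφ² + q²Δλ²) = 6374·1.02953 = 6562 km

6562 km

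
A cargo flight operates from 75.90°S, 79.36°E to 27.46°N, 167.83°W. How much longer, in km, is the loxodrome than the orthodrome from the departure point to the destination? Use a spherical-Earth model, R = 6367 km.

Great circle: cos σ = sin φ₁ sin φ₂ + cos φ₁ cos φ₂ cos Δλ,  σ = 2.1306 rad → d_gc = 13565.68 km
Rhumb line: Δψ = +2.5889, q = Δφ/Δψ = 0.6968, d_rh = R√(Δφ²+q²Δλ²) = 14430.22 km
Excess = 14430.22 − 13565.68 = 864.54 ≈ 865 km

865 km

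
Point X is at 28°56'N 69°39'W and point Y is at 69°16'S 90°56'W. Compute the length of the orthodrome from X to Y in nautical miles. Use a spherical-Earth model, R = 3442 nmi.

Haversine: a = sin²(Δφ/2)+cos φ₁ cos φ₂ sin²(Δλ/2) = 0.58188;  σ = 2·atan2(√a,√(1−a))
σ = 99.425° → d = Rσ = 3442·1.73530 = 5973 nmi

5973 nmi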